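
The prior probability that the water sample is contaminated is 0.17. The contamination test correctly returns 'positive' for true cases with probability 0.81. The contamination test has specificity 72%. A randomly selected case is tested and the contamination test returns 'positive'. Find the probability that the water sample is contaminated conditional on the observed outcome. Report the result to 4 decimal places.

Write H for 'the water sample is contaminated'. Prior odds H:¬H = 0.17/0.83 = 0.20482. For the 'positive' outcome, the likelihood ratio is 0.81/0.28 = 2.8929.
Posterior odds = 0.20482 × 2.8929 = 0.59251, so P(H|E) = 0.59251/(1+0.59251) = 0.3721.

P(H | E) ≈ 0.3721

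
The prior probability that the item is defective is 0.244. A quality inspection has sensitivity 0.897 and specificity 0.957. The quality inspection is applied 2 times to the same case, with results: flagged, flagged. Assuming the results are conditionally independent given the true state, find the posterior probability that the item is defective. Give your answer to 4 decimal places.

With H the event that the item is defective, the joint likelihood of the observed sequence is P(data|H) = 0.897·0.897 = 0.80461 and P(data|¬H) = 0.043·0.043 = 0.0018490.
Bayes: P(H|data) = 0.244·0.80461 / (0.244·0.80461 + 0.756·0.0018490) = 0.19632/0.19772 = 0.9929.

Posterior P(H) ≈ 0.9929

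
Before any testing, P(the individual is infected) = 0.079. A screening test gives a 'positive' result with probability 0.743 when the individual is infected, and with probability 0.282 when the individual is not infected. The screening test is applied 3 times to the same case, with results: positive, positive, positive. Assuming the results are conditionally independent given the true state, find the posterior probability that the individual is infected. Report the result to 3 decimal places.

Let H be the event that the individual is infected; start with P(H) = 0.079. P('positive'|H) = 0.743, P('positive'|¬H) = 0.282.
Update on result 1 ('positive'): P(H) ← 0.743·0.0790 / (0.743·0.0790 + 0.282·0.9210) = 0.058697/0.31842 = 0.1843.
Update on result 2 ('positive'): P(H) ← 0.743·0.1843 / (0.743·0.1843 + 0.282·0.8157) = 0.13696/0.36698 = 0.3732.
Update on result 3 ('positive'): P(H) ← 0.743·0.3732 / (0.743·0.3732 + 0.282·0.6268) = 0.27730/0.45405 = 0.6107.

Posterior P(H) ≈ 0.611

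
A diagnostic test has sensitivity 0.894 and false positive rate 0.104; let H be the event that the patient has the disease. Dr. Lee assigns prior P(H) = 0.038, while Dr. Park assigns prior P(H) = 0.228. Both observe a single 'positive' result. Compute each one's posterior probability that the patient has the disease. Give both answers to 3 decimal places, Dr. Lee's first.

The likelihood ratio for a 'positive' result is 0.894/0.104 = 8.5962.
Dr. Lee: prior odds 0.038/0.962 = 0.039501; posterior odds 0.33956; posterior probability 0.253.
Dr. Park: prior odds 0.228/0.772 = 0.29534; posterior odds 2.5388; posterior probability 0.717.

Dr. Lee: 0.253; Dr. Park: 0.717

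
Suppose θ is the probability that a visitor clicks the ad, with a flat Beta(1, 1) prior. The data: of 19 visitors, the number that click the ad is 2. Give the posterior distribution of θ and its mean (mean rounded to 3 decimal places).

Observing 2 successes and 17 failures updates Beta(1, 1) by adding the success and failure counts to the two shape parameters: α = 1+2 = 3, β = 1+17 = 18.
E[θ | data] = 3/(3+18) = 0.143.

Posterior: Beta(3, 18); mean ≈ 0.143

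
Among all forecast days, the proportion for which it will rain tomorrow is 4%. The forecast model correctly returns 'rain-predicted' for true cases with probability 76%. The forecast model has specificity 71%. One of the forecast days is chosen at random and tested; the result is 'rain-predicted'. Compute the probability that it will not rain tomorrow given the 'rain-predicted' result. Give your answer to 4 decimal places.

Let H be the event that it will rain tomorrow. P(H) = 0.04, so P(¬H) = 0.96. With E the 'rain-predicted' result, P(E|H) = 0.76 and P(E|¬H) = 0.29.
P(E) = 0.76·0.04 + 0.29·0.96 = 0.030400 + 0.27840 = 0.30880.
By Bayes' theorem, P(H|E) = 0.030400 / 0.30880 = 0.0984. Hence P(¬H|E) = 1 − 0.0984 = 0.9016.

P(¬H | E) ≈ 0.9016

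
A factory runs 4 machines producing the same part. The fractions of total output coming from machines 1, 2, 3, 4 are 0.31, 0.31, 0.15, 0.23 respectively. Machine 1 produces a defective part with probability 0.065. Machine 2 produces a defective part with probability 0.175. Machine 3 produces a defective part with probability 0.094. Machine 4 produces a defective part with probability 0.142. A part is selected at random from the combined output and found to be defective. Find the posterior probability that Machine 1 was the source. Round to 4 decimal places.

Posterior probability ≈ 0.1663

P(defective|M1) = 0.065; P(defective|M2) = 0.175; P(defective|M3) = 0.094; P(defective|M4) = 0.142.
Prior × likelihood for each source: 0.31·0.065=0.02015, 0.31·0.175=0.05425, 0.15·0.094=0.01410, 0.23·0.142=0.03266. Summing gives P(defective) = 0.12116.
P(Machine 1 | defective) = 0.02015 / 0.12116 = 0.1663.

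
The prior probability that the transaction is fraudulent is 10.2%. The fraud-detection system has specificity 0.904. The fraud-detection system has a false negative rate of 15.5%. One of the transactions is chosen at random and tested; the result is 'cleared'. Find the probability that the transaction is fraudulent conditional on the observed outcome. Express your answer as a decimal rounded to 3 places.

Let H be the event that the transaction is fraudulent. P(H) = 0.102, so P(¬H) = 0.898. With E the 'cleared' result, P(E|H) = 0.155 and P(E|¬H) = 0.904.
P(E) = 0.155·0.102 + 0.904·0.898 = 0.015810 + 0.81179 = 0.82760.
By Bayes' theorem, P(H|E) = 0.015810 / 0.82760 = 0.019.

P(H | E) ≈ 0.019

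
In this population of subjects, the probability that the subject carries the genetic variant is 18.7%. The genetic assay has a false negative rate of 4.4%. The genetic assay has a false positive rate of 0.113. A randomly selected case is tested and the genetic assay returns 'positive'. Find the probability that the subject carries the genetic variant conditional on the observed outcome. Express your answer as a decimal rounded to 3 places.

Let H be the event that the subject carries the genetic variant. P(H) = 0.187, so P(¬H) = 0.813. With E the 'positive' result, P(E|H) = 0.956 and P(E|¬H) = 0.113.
P(E) = 0.956·0.187 + 0.113·0.813 = 0.17877 + 0.091869 = 0.27064.
By Bayes' theorem, P(H|E) = 0.17877 / 0.27064 = 0.661.

P(H | E) ≈ 0.661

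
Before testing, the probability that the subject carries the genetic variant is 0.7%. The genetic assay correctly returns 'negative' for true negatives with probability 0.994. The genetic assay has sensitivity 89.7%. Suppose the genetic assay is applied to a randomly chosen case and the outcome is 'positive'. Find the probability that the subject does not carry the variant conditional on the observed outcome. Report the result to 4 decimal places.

P(¬H | E) ≈ 0.4869

Let H be the event that the subject carries the genetic variant. P(H) = 0.007, so P(¬H) = 0.993. With E the 'positive' result, P(E|H) = 0.897 and P(E|¬H) = 0.006.
P(E) = 0.897·0.007 + 0.006·0.993 = 0.0062790 + 0.0059580 = 0.012237.
By Bayes' theorem, P(H|E) = 0.0062790 / 0.012237 = 0.5131. Hence P(¬H|E) = 1 − 0.5131 = 0.4869.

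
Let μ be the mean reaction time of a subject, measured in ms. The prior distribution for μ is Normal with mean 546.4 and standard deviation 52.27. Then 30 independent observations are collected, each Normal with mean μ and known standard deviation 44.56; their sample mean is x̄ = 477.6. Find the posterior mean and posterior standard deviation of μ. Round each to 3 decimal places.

Posterior mean ≈ 479.227; posterior SD ≈ 8.039

Prior precision 1/τ₀² = 1/52.27² = 0.00036601; data precision n/σ² = 30/44.56² = 0.0151088.
Posterior precision = 0.00036601 + 0.0151088 = 0.0154748, giving posterior SD = 1/√0.0154748 = 8.039.
Posterior mean = (0.00036601·546.4 + 0.0151088·477.6) / 0.0154748 = 479.227.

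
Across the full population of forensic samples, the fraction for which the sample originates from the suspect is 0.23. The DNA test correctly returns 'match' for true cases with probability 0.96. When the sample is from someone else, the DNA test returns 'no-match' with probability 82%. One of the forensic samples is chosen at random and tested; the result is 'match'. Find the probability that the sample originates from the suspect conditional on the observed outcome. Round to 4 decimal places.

Write H for 'the sample originates from the suspect'. Prior odds H:¬H = 0.23/0.77 = 0.29870. For the 'match' outcome, the likelihood ratio is 0.96/0.18 = 5.3333.
Posterior odds = 0.29870 × 5.3333 = 1.5931, so P(H|E) = 1.5931/(1+1.5931) = 0.6144.

P(H | E) ≈ 0.6144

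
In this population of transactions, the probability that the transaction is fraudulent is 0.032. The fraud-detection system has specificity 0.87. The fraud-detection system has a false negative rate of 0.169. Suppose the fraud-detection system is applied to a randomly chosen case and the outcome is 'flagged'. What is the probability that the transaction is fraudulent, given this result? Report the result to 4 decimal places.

P(H | E) ≈ 0.1745

Let H be the event that the transaction is fraudulent. P(H) = 0.032, so P(¬H) = 0.968. With E the 'flagged' result, P(E|H) = 0.831 and P(E|¬H) = 0.13.
P(E) = 0.831·0.032 + 0.13·0.968 = 0.026592 + 0.12584 = 0.15243.
By Bayes' theorem, P(H|E) = 0.026592 / 0.15243 = 0.1745.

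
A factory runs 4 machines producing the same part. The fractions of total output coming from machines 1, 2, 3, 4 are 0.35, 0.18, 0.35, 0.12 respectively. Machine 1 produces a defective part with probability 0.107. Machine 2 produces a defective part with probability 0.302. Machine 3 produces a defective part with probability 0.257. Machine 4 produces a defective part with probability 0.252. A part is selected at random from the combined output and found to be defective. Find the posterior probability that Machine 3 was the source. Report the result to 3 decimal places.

P(defective|M1) = 0.107; P(defective|M2) = 0.302; P(defective|M3) = 0.257; P(defective|M4) = 0.252.
Prior × likelihood for each source: 0.35·0.107=0.03745, 0.18·0.302=0.05436, 0.35·0.257=0.08995, 0.12·0.252=0.03024. Summing gives P(defective) = 0.21200.
P(Machine 3 | defective) = 0.08995 / 0.21200 = 0.424.

Posterior probability ≈ 0.424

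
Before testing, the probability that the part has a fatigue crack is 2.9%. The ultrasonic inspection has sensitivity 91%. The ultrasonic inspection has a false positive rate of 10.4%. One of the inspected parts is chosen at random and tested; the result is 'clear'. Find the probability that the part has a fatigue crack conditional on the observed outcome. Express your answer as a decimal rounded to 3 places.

P(H | E) ≈ 0.003

Write H for 'the part has a fatigue crack'. Prior odds H:¬H = 0.029/0.971 = 0.029866. For the 'clear' outcome, the likelihood ratio is 0.09/0.896 = 0.10045.
Posterior odds = 0.029866 × 0.10045 = 0.0029999, so P(H|E) = 0.0029999/(1+0.0029999) = 0.003.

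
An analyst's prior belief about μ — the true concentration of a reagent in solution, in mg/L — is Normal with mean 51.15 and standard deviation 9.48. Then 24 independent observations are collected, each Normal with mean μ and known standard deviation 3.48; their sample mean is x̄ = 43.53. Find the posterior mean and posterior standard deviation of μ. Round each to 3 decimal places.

With known σ, the Normal prior is conjugate. Weight on the data is w = (n/σ²)/(n/σ² + 1/τ₀²) = 1.98177/(1.98177+0.0111271) = 0.99442.
Posterior mean = w·x̄ + (1−w)·μ₀ = 0.99442·43.53 + 0.0055834·51.15 = 43.573. Posterior variance = 1/(1.98177+0.0111271) = 0.501783, so SD = 0.708.

Posterior mean ≈ 43.573; posterior SD ≈ 0.708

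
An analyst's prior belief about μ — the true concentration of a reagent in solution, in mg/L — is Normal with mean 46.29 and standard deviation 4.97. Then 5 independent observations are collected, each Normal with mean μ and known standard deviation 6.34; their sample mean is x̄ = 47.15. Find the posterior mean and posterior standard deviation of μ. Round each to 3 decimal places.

Posterior mean ≈ 46.939; posterior SD ≈ 2.463

Prior precision 1/τ₀² = 1/4.97² = 0.0404844; data precision n/σ² = 5/6.34² = 0.124392.
Posterior precision = 0.0404844 + 0.124392 = 0.164876, giving posterior SD = 1/√0.164876 = 2.463.
Posterior mean = (0.0404844·46.29 + 0.124392·47.15) / 0.164876 = 46.939.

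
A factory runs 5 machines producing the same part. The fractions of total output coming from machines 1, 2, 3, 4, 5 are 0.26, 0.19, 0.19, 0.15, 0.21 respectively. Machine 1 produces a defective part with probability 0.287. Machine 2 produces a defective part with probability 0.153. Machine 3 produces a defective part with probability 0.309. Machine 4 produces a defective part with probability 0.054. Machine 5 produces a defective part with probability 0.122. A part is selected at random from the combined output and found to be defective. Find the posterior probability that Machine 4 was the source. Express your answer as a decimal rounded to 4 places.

P(defective|M1) = 0.287; P(defective|M2) = 0.153; P(defective|M3) = 0.309; P(defective|M4) = 0.054; P(defective|M5) = 0.122.
Prior × likelihood for each source: 0.26·0.287=0.07462, 0.19·0.153=0.02907, 0.19·0.309=0.05871, 0.15·0.054=0.008100, 0.21·0.122=0.02562. Summing gives P(defective) = 0.19612.
P(Machine 4 | defective) = 0.008100 / 0.19612 = 0.0413.

Posterior probability ≈ 0.0413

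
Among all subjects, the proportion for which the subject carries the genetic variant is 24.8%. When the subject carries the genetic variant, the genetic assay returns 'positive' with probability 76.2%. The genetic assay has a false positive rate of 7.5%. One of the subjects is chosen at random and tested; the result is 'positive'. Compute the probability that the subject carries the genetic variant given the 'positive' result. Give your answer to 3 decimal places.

P(H | E) ≈ 0.770

Write H for 'the subject carries the genetic variant'. Prior odds H:¬H = 0.248/0.752 = 0.32979. For the 'positive' outcome, the likelihood ratio is 0.762/0.075 = 10.160.
Posterior odds = 0.32979 × 10.160 = 3.3506, so P(H|E) = 3.3506/(1+3.3506) = 0.770.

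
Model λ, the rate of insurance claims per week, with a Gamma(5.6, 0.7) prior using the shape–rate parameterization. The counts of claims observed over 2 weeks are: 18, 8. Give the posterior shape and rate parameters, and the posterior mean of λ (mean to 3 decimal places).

The Poisson likelihood adds the total count to the shape and the number of exposure periods to the rate. Here ∑xᵢ = 26 and n = 2, so shape 5.6→31.6 and rate 0.7→2.7.
E[λ | data] = 31.6/2.7 = 11.704.

Posterior: Gamma(shape=31.6, rate=2.7); mean ≈ 11.704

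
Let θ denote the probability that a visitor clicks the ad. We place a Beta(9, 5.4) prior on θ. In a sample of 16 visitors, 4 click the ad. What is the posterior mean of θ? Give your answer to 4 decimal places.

The binomial likelihood is conjugate to the Beta prior: with 4 successes and 12 failures, the posterior is Beta(9+4, 5.4+12) = Beta(13, 17.4).
E[θ | data] = 13/(13+17.4) = 0.4276.

Posterior mean ≈ 0.4276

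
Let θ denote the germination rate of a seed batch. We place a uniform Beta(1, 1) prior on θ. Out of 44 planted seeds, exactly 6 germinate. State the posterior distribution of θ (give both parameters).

Observing 6 successes and 38 failures updates Beta(1, 1) by adding the success and failure counts to the two shape parameters: α = 1+6 = 7, β = 1+38 = 39.

Posterior: Beta(7, 39)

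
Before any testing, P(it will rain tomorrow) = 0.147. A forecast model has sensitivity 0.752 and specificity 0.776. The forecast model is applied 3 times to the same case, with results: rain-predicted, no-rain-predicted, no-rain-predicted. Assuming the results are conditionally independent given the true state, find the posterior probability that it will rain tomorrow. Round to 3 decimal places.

With H the event that it will rain tomorrow, the joint likelihood of the observed sequence is P(data|H) = 0.752·0.248·0.248 = 0.046251 and P(data|¬H) = 0.224·0.776·0.776 = 0.13489.
Bayes: P(H|data) = 0.147·0.046251 / (0.147·0.046251 + 0.853·0.13489) = 0.0067989/0.12186 = 0.0558.

Posterior P(H) ≈ 0.056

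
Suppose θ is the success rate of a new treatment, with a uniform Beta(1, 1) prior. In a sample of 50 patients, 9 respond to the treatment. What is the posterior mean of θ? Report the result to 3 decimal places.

Posterior mean ≈ 0.192

The binomial likelihood is conjugate to the Beta prior: with 9 successes and 41 failures, the posterior is Beta(1+9, 1+41) = Beta(10, 42).
E[θ | data] = 10/(10+42) = 0.192.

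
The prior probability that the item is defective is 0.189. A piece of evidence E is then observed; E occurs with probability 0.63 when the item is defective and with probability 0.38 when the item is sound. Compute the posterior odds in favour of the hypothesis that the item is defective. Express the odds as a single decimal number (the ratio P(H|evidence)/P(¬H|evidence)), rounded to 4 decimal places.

Prior odds = 0.189/(1−0.189) = 0.23305.
Likelihood ratio for E = 0.63/0.38 = 1.6579.
Posterior odds = prior odds × LR = 0.38637.

Posterior odds ≈ 0.3864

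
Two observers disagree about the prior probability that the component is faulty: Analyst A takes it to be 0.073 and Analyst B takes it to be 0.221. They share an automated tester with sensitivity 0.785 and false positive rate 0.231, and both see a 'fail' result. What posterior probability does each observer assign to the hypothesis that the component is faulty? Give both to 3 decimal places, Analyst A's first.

P('+'|H) = 0.785, P('+'|¬H) = 0.231.
Analyst A: numerator 0.785·0.073 = 0.057305; evidence = 0.057305+0.231·0.927 = 0.27144; posterior = 0.211.
Analyst B: numerator 0.785·0.221 = 0.17349; evidence = 0.17349+0.231·0.779 = 0.35343; posterior = 0.491.

Analyst A: 0.211; Analyst B: 0.491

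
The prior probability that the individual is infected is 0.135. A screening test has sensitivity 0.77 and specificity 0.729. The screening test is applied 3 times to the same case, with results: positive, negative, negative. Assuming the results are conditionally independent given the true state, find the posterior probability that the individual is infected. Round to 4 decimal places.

Posterior P(H) ≈ 0.0423

With H the event that the individual is infected, the joint likelihood of the observed sequence is P(data|H) = 0.77·0.23·0.23 = 0.040733 and P(data|¬H) = 0.271·0.729·0.729 = 0.14402.
Bayes: P(H|data) = 0.135·0.040733 / (0.135·0.040733 + 0.865·0.14402) = 0.0054990/0.13008 = 0.0423.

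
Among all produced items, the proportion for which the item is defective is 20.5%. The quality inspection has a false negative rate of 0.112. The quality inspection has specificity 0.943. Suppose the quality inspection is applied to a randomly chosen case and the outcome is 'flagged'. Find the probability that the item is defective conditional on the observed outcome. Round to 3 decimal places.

P(H | E) ≈ 0.801

Write H for 'the item is defective'. Prior odds H:¬H = 0.205/0.795 = 0.25786. For the 'flagged' outcome, the likelihood ratio is 0.888/0.057 = 15.579.
Posterior odds = 0.25786 × 15.579 = 4.0172, so P(H|E) = 4.0172/(1+4.0172) = 0.801.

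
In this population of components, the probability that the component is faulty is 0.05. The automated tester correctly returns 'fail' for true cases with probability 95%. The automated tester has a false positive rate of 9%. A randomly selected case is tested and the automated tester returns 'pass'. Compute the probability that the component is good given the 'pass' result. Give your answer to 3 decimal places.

P(¬H | E) ≈ 0.997

Write H for 'the component is faulty'. Prior odds H:¬H = 0.05/0.95 = 0.052632. For the 'pass' outcome, the likelihood ratio is 0.05/0.91 = 0.054945.
Posterior odds = 0.052632 × 0.054945 = 0.0028918, so P(H|E) = 0.0028918/(1+0.0028918) = 0.003. Then P(¬H|E) = 1 − 0.003 = 0.997.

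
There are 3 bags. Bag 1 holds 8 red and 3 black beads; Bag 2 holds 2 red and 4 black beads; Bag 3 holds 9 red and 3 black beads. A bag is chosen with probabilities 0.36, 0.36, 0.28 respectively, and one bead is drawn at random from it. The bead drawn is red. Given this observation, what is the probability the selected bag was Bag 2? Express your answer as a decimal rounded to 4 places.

P(red|Bag 1) = 0.7273; P(red|Bag 2) = 0.3333; P(red|Bag 3) = 0.75.
Prior × likelihood for each source: 0.36·0.7273=0.2618, 0.36·0.3333=0.1200, 0.28·0.75=0.2100. Summing gives P(red) = 0.59182.
P(Bag 2 | red) = 0.1200 / 0.59182 = 0.2028.

Posterior probability ≈ 0.2028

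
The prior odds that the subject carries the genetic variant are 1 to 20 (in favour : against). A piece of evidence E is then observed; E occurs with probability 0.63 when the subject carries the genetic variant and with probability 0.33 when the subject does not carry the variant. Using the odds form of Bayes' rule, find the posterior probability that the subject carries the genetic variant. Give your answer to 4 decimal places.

Posterior probability ≈ 0.0871

Prior odds = 1/20 = 0.050000. In log-odds, ln(0.050000) = -2.9957.
Add log likelihood ratio: ln(1.9091) = 0.64663.
Posterior log-odds = -2.3491, so posterior odds = exp(-2.3491) = 0.095455. Converting, P(H|E) = 0.095455/1.0955 = 0.0871.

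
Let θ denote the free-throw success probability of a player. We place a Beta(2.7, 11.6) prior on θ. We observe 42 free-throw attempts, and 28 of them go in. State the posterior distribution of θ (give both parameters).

The binomial likelihood is conjugate to the Beta prior: with 28 successes and 14 failures, the posterior is Beta(2.7+28, 11.6+14) = Beta(30.7, 25.6).

Posterior: Beta(30.7, 25.6)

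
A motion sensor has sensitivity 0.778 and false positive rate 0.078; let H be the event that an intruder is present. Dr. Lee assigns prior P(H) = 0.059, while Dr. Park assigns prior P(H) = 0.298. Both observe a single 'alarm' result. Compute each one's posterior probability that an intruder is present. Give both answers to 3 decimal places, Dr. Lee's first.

Dr. Lee: 0.385; Dr. Park: 0.809

The likelihood ratio for an 'alarm' result is 0.778/0.078 = 9.9744.
Dr. Lee: prior odds 0.059/0.941 = 0.062699; posterior odds 0.62538; posterior probability 0.385.
Dr. Park: prior odds 0.298/0.702 = 0.42450; posterior odds 4.2341; posterior probability 0.809.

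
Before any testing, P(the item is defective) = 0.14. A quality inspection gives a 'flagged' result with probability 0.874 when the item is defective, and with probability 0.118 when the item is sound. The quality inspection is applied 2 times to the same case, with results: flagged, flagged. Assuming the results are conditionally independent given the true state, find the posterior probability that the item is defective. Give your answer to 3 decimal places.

Posterior P(H) ≈ 0.899

With H the event that the item is defective, the joint likelihood of the observed sequence is P(data|H) = 0.874·0.874 = 0.76388 and P(data|¬H) = 0.118·0.118 = 0.013924.
Bayes: P(H|data) = 0.14·0.76388 / (0.14·0.76388 + 0.86·0.013924) = 0.10694/0.11892 = 0.8993.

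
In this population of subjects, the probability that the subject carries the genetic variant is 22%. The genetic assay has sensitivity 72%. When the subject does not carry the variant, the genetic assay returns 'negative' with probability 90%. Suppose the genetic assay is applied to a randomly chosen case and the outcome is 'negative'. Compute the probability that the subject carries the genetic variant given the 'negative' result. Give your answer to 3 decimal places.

Write H for 'the subject carries the genetic variant'. Prior odds H:¬H = 0.22/0.78 = 0.28205. For the 'negative' outcome, the likelihood ratio is 0.28/0.9 = 0.31111.
Posterior odds = 0.28205 × 0.31111 = 0.087749, so P(H|E) = 0.087749/(1+0.087749) = 0.081.

P(H | E) ≈ 0.081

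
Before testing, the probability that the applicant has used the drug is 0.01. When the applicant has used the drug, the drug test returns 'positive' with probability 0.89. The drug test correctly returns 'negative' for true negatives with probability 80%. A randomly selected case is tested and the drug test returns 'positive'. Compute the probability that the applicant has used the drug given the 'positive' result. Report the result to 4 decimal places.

Write H for 'the applicant has used the drug'. Prior odds H:¬H = 0.01/0.99 = 0.010101. For the 'positive' outcome, the likelihood ratio is 0.89/0.2 = 4.4500.
Posterior odds = 0.010101 × 4.4500 = 0.044949, so P(H|E) = 0.044949/(1+0.044949) = 0.0430.

P(H | E) ≈ 0.0430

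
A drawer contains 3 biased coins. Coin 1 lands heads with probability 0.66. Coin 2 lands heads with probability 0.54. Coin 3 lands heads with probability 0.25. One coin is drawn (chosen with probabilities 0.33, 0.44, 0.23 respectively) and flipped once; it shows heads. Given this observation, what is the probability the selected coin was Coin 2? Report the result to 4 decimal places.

P(heads|C1) = 0.66; P(heads|C2) = 0.54; P(heads|C3) = 0.25.
Prior × likelihood for each source: 0.33·0.66=0.2178, 0.44·0.54=0.2376, 0.23·0.25=0.05750. Summing gives P(heads) = 0.51290.
P(Coin 2 | heads) = 0.2376 / 0.51290 = 0.4632.

Posterior probability ≈ 0.4632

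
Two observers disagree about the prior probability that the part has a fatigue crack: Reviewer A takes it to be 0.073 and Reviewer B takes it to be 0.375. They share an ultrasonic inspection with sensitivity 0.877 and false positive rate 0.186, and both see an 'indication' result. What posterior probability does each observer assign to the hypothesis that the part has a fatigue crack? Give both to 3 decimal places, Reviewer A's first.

Reviewer A: 0.271; Reviewer B: 0.739

The likelihood ratio for an 'indication' result is 0.877/0.186 = 4.7151.
Reviewer A: prior odds 0.073/0.927 = 0.078749; posterior odds 0.37130; posterior probability 0.271.
Reviewer B: prior odds 0.375/0.625 = 0.60000; posterior odds 2.8290; posterior probability 0.739.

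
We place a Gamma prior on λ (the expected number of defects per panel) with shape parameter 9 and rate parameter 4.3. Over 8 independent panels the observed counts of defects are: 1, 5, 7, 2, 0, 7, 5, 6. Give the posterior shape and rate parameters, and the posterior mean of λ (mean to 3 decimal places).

The Poisson likelihood adds the total count to the shape and the number of exposure periods to the rate. Here ∑xᵢ = 33 and n = 8, so shape 9→42 and rate 4.3→12.3.
E[λ | data] = 42/12.3 = 3.415.

Posterior: Gamma(shape=42, rate=12.3); mean ≈ 3.415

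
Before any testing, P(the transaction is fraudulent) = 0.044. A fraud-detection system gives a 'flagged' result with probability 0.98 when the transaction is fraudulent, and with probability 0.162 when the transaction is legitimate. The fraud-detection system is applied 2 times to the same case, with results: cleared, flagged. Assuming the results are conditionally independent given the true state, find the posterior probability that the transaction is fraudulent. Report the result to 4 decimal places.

With H the event that the transaction is fraudulent, the joint likelihood of the observed sequence is P(data|H) = 0.02·0.98 = 0.019600 and P(data|¬H) = 0.838·0.162 = 0.13576.
Bayes: P(H|data) = 0.044·0.019600 / (0.044·0.019600 + 0.956·0.13576) = 0.00086240/0.13065 = 0.0066.

Posterior P(H) ≈ 0.0066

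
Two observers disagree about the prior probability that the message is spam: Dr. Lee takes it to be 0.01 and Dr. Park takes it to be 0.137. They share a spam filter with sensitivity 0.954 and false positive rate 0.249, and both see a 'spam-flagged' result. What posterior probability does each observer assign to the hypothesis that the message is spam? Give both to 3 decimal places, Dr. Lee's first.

Dr. Lee: 0.037; Dr. Park: 0.378

P('+'|H) = 0.954, P('+'|¬H) = 0.249.
Dr. Lee: numerator 0.954·0.01 = 0.0095400; evidence = 0.0095400+0.249·0.99 = 0.25605; posterior = 0.037.
Dr. Park: numerator 0.954·0.137 = 0.13070; evidence = 0.13070+0.249·0.863 = 0.34559; posterior = 0.378.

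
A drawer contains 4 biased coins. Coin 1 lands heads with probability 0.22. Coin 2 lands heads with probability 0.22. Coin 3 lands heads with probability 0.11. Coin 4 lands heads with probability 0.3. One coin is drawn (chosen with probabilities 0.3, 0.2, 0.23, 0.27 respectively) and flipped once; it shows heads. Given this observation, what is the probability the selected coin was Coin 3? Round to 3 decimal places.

P(heads|C1) = 0.22; P(heads|C2) = 0.22; P(heads|C3) = 0.11; P(heads|C4) = 0.3.
Prior × likelihood for each source: 0.3·0.22=0.06600, 0.2·0.22=0.04400, 0.23·0.11=0.02530, 0.27·0.3=0.08100. Summing gives P(heads) = 0.21630.
P(Coin 3 | heads) = 0.02530 / 0.21630 = 0.117.

Posterior probability ≈ 0.117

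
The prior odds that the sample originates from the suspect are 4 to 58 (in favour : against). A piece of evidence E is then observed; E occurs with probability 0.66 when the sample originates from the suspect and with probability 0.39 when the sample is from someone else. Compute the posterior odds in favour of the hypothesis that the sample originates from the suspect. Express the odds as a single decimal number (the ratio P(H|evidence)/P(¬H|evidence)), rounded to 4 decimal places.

Prior odds = 4/58 = 0.068966. In log-odds, ln(0.068966) = -2.6741.
Add log likelihood ratio: ln(1.6923) = 0.52609.
Posterior log-odds = -2.1481, so posterior odds = exp(-2.1481) = 0.11671.

Posterior odds ≈ 0.1167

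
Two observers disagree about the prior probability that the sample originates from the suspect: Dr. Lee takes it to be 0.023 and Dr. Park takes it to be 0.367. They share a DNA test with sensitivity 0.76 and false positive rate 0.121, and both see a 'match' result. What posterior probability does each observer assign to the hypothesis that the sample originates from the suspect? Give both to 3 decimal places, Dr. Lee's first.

P('+'|H) = 0.76, P('+'|¬H) = 0.121.
Dr. Lee: numerator 0.76·0.023 = 0.017480; evidence = 0.017480+0.121·0.977 = 0.13570; posterior = 0.129.
Dr. Park: numerator 0.76·0.367 = 0.27892; evidence = 0.27892+0.121·0.633 = 0.35551; posterior = 0.785.

Dr. Lee: 0.129; Dr. Park: 0.785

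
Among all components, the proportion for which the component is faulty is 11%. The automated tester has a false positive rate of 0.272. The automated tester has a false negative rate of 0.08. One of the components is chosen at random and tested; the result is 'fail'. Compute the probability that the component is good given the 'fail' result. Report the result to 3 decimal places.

Write H for 'the component is faulty'. Prior odds H:¬H = 0.11/0.89 = 0.12360. For the 'fail' outcome, the likelihood ratio is 0.92/0.272 = 3.3824.
Posterior odds = 0.12360 × 3.3824 = 0.41804, so P(H|E) = 0.41804/(1+0.41804) = 0.295. Then P(¬H|E) = 1 − 0.295 = 0.705.

P(¬H | E) ≈ 0.705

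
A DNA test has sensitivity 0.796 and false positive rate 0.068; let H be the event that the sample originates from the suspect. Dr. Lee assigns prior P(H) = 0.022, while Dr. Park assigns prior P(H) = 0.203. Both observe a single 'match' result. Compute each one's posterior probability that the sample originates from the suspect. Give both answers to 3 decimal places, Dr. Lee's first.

The likelihood ratio for a 'match' result is 0.796/0.068 = 11.706.
Dr. Lee: prior odds 0.022/0.978 = 0.022495; posterior odds 0.26332; posterior probability 0.208.
Dr. Park: prior odds 0.203/0.797 = 0.25471; posterior odds 2.9815; posterior probability 0.749.

Dr. Lee: 0.208; Dr. Park: 0.749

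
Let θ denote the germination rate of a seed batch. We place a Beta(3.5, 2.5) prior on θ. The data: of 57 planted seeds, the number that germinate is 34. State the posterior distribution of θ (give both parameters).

The binomial likelihood is conjugate to the Beta prior: with 34 successes and 23 failures, the posterior is Beta(3.5+34, 2.5+23) = Beta(37.5, 25.5).

Posterior: Beta(37.5, 25.5)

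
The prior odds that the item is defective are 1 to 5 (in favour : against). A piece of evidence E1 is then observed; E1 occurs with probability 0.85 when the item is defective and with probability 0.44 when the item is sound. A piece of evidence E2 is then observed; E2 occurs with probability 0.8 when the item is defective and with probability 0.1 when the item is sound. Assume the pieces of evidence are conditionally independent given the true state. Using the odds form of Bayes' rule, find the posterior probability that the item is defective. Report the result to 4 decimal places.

Posterior probability ≈ 0.7556

Prior odds = 1/5 = 0.20000. In log-odds, ln(0.20000) = -1.6094.
Add log likelihood ratios: ln(1.9318) + ln(8.0000) = 2.7379.
Posterior log-odds = 1.1285, so posterior odds = exp(1.1285) = 3.0909. Converting, P(H|E) = 3.0909/4.0909 = 0.7556.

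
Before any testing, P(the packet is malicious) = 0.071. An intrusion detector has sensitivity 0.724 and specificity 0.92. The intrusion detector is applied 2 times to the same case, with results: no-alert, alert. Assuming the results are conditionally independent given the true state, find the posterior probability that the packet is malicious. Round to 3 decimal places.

Posterior P(H) ≈ 0.172

Let H be the event that the packet is malicious; start with P(H) = 0.071. P('alert'|H) = 0.724, P('alert'|¬H) = 0.08.
Update on result 1 ('no-alert'): P(H) ← 0.276·0.0710 / (0.276·0.0710 + 0.92·0.9290) = 0.019596/0.87428 = 0.0224.
Update on result 2 ('alert'): P(H) ← 0.724·0.0224 / (0.724·0.0224 + 0.08·0.9776) = 0.016228/0.094435 = 0.1718.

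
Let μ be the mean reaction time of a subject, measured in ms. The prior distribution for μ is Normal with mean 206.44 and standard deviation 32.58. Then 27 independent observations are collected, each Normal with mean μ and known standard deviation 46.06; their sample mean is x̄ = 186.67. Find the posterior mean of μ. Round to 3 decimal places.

Prior precision 1/τ₀² = 1/32.58² = 0.00094210; data precision n/σ² = 27/46.06² = 0.0127267.
Posterior precision = 0.00094210 + 0.0127267 = 0.0136688.
Posterior mean = (0.00094210·206.44 + 0.0127267·186.67) / 0.0136688 = 188.033.

Posterior mean ≈ 188.033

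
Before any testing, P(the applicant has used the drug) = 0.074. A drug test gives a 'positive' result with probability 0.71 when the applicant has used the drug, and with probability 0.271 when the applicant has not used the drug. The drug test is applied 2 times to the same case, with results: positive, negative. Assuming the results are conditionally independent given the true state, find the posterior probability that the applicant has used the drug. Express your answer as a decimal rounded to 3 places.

Posterior P(H) ≈ 0.077

Let H be the event that the applicant has used the drug; start with P(H) = 0.074. P('positive'|H) = 0.71, P('positive'|¬H) = 0.271.
Update on result 1 ('positive'): P(H) ← 0.71·0.0740 / (0.71·0.0740 + 0.271·0.9260) = 0.052540/0.30349 = 0.1731.
Update on result 2 ('negative'): P(H) ← 0.29·0.1731 / (0.29·0.1731 + 0.729·0.8269) = 0.050205/0.65300 = 0.0769.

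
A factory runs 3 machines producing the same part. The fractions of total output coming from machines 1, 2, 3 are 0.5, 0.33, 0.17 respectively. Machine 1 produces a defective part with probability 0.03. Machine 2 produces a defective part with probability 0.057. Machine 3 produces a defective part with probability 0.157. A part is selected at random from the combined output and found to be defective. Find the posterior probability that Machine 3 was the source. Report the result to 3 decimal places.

Posterior probability ≈ 0.441

Tabulate prior·likelihood by source: [1] prior 0.5, lik 0.03, product 0.01500; [2] prior 0.33, lik 0.057, product 0.01881; [3] prior 0.17, lik 0.157, product 0.02669.
Normalizing constant = 0.060500; the posterior for Machine 3 is its product over the sum, 0.02669/0.060500 = 0.441.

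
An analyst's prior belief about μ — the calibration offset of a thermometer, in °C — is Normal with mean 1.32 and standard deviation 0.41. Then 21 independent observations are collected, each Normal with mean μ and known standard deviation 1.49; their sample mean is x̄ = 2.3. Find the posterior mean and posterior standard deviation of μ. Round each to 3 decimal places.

With known σ, the Normal prior is conjugate. Weight on the data is w = (n/σ²)/(n/σ² + 1/τ₀²) = 9.45903/(9.45903+5.94884) = 0.61391.
Posterior mean = w·x̄ + (1−w)·μ₀ = 0.61391·2.3 + 0.38609·1.32 = 1.922. Posterior variance = 1/(9.45903+5.94884) = 0.0649019, so SD = 0.255.

Posterior mean ≈ 1.922; posterior SD ≈ 0.255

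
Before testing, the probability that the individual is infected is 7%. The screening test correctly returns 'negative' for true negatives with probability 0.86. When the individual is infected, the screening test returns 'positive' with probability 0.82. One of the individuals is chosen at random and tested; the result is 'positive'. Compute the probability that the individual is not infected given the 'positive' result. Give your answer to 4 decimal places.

Let H be the event that the individual is infected. P(H) = 0.07, so P(¬H) = 0.93. With E the 'positive' result, P(E|H) = 0.82 and P(E|¬H) = 0.14.
P(E) = 0.82·0.07 + 0.14·0.93 = 0.057400 + 0.13020 = 0.18760.
By Bayes' theorem, P(H|E) = 0.057400 / 0.18760 = 0.3060. Hence P(¬H|E) = 1 − 0.3060 = 0.6940.

P(¬H | E) ≈ 0.6940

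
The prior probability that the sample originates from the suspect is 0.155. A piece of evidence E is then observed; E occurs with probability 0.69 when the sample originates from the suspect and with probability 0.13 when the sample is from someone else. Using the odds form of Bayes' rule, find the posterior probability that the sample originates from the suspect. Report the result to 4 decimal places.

Prior odds = 0.155/(1−0.155) = 0.18343. In log-odds, ln(0.18343) = -1.6959.
Add log likelihood ratio: ln(5.3077) = 1.6692.
Posterior log-odds = -0.026754, so posterior odds = exp(-0.026754) = 0.97360. Converting, P(H|E) = 0.97360/1.9736 = 0.4933.

Posterior probability ≈ 0.4933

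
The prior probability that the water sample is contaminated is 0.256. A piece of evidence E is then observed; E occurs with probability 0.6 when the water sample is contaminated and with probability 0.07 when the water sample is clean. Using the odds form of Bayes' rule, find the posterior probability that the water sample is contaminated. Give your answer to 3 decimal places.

Posterior probability ≈ 0.747

Prior odds = 0.256/(1−0.256) = 0.34409. In log-odds, ln(0.34409) = -1.0669.
Add log likelihood ratio: ln(8.5714) = 2.1484.
Posterior log-odds = 1.0816, so posterior odds = exp(1.0816) = 2.9493. Converting, P(H|E) = 2.9493/3.9493 = 0.747.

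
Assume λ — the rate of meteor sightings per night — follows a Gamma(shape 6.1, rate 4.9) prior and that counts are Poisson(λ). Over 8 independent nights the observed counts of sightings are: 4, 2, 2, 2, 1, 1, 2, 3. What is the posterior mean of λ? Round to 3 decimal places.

The Poisson likelihood adds the total count to the shape and the number of exposure periods to the rate. Here ∑xᵢ = 17 and n = 8, so shape 6.1→23.1 and rate 4.9→12.9.
Posterior mean = shape/rate = 23.1/12.9 = 1.791.

Posterior mean ≈ 1.791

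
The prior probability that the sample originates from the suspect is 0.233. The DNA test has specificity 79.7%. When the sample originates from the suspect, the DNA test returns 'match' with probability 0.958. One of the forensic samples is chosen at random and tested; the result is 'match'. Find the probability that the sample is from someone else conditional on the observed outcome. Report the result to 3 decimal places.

P(¬H | E) ≈ 0.411

Let H be the event that the sample originates from the suspect. P(H) = 0.233, so P(¬H) = 0.767. With E the 'match' result, P(E|H) = 0.958 and P(E|¬H) = 0.203.
P(E) = 0.958·0.233 + 0.203·0.767 = 0.22321 + 0.15570 = 0.37892.
By Bayes' theorem, P(H|E) = 0.22321 / 0.37892 = 0.589. Hence P(¬H|E) = 1 − 0.589 = 0.411.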